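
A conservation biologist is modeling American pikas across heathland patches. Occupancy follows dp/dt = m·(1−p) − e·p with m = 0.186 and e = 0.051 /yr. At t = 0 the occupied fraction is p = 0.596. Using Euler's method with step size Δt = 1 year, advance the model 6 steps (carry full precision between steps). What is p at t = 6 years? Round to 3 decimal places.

0.748

Update rule: p ← p + [m·(1−p) − e·p]·Δt with Δt = 1.
step 1: Δp = +0.04475, p = 0.64075
step 2: Δp = +0.03414, p = 0.67489
step 3: Δp = +0.02605, p = 0.70094
step 4: Δp = +0.01988, p = 0.72082
step 5: Δp = +0.01517, p = 0.73598
step 6: Δp = +0.01157, p = 0.74756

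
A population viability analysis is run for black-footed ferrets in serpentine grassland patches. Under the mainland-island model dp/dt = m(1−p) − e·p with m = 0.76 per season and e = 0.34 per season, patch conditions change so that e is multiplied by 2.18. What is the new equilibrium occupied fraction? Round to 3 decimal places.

Before: p* = 0.76/(0.76+0.34) = 0.6909.
After: m = 0.76, e = 0.7412; p* = 0.76/1.5012 = 0.5063.

0.506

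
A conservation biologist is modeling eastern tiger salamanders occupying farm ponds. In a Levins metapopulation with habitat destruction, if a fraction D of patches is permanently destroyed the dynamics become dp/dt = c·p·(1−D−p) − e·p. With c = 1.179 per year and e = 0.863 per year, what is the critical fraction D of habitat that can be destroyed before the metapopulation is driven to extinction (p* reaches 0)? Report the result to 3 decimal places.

The nontrivial equilibrium is p* = (1−D) − e/c; extinction occurs when this hits zero.
So D_crit = 1 − e/c = 1 − 0.863/1.179 = 1 − 0.7320 = 0.2680.
This equals the undisturbed p*, a classic result of Lande's extension.

0.268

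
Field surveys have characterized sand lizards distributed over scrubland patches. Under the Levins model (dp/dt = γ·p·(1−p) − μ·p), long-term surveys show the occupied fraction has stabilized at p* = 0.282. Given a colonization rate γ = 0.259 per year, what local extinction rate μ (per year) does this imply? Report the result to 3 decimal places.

At equilibrium γ(1−p*) = μ.
μ = 0.259 × (1 − 0.282) = 0.259 × 0.7180 = 0.1860.

0.186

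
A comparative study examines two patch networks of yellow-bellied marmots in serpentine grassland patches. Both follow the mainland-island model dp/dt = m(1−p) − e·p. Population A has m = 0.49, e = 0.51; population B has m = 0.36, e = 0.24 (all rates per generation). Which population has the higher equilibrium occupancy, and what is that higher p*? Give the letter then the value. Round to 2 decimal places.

A: p*_A = m/(m+e) = 0.49/1.0000 = 0.4900.
B: p*_B = 0.36/0.6000 = 0.6000.
B is higher at 0.6000.

B, 0.60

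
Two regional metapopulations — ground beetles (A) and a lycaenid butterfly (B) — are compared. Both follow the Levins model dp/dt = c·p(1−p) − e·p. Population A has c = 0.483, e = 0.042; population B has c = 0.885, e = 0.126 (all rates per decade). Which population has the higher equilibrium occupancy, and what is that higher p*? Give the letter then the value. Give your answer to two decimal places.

A: p*_A = 1 − 0.042/0.483 = 0.9130.
B: p*_B = 1 − 0.126/0.885 = 0.8576.
A is higher at 0.9130.

A, 0.91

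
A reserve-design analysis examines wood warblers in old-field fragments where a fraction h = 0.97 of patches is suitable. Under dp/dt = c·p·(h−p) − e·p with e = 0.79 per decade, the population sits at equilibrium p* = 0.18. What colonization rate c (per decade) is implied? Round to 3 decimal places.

At equilibrium c(h−p*) = e, so c = e/(h−p*).
c = 0.79/(0.97 − 0.18) = 0.79/0.7900 = 1.0000.

1.000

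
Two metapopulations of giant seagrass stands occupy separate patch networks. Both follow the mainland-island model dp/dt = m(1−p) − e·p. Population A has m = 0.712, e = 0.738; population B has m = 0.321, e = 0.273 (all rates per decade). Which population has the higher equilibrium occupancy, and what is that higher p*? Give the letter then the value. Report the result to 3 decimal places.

A: p*_A = m/(m+e) = 0.712/1.4500 = 0.4910.
B: p*_B = 0.321/0.5940 = 0.5404.
B is higher at 0.5404.

B, 0.540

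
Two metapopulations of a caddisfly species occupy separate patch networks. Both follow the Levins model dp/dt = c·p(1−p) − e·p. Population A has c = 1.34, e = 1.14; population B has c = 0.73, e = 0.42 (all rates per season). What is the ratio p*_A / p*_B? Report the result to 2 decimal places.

0.35

A: p*_A = 1 − 1.14/1.34 = 0.1493.
B: p*_B = 1 − 0.42/0.73 = 0.4247.
p*_A / p*_B = 0.1493/0.4247 = 0.3515.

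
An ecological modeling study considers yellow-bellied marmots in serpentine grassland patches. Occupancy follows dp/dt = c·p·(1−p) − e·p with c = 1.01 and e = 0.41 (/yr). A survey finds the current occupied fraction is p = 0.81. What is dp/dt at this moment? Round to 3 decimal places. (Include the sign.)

-0.177

Colonization term: c·p·(1−p) = 1.01×0.81×0.1900 = 0.15544.
Extinction term: e·p = 0.33210.
dp/dt = 0.15544 − 0.33210 = -0.17666.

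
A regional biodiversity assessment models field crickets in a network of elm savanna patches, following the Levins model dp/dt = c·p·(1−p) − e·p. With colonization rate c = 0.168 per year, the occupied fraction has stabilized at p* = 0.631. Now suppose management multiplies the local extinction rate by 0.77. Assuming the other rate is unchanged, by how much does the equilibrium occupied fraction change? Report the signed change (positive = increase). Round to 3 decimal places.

Balance c(1−p*) = e gives e = 0.168×(1 − 0.63100) = 0.06199.
New p* = 1 − e/c = 1 − 0.04773/0.16800 = 0.71589.
Δp* = 0.71589 − 0.63100 = +0.08489.

0.085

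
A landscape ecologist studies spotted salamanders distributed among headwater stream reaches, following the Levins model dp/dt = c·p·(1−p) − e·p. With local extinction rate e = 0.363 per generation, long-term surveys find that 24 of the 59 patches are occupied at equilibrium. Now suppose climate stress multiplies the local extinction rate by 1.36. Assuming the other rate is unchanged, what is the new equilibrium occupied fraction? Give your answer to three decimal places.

0.193

Observed p* = 24/59 = 0.40678.
Balance c(1−p*) = e gives c = e/(1 − 0.40678) = 0.363/0.59322 = 0.61191.
New p* = 1 − e/c = 1 − 0.49368/0.61191 = 0.19321.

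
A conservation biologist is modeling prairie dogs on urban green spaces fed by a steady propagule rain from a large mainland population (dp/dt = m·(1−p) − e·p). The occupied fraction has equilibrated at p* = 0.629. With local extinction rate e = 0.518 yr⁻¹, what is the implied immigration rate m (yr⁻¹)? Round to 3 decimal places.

At equilibrium m(1−p*) = e·p*, so m = e·p*/(1−p*).
m = 0.518 × 0.629 / 0.3710 = 0.3258/0.3710 = 0.8782.

0.878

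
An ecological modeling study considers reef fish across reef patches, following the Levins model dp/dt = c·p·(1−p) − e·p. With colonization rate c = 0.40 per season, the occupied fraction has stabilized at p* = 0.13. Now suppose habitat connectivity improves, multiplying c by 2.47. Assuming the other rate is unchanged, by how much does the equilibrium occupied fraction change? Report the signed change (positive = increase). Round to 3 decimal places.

0.518

Balance c(1−p*) = e gives e = 0.40×(1 − 0.13000) = 0.34800.
New p* = 1 − e/c = 1 − 0.34800/0.98800 = 0.64777.
Δp* = 0.64777 − 0.13000 = +0.51777.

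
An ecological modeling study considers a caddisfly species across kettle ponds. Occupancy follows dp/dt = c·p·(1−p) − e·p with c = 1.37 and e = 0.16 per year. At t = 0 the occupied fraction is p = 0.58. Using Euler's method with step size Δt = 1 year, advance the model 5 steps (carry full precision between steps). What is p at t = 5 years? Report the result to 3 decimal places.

Update rule: p ← p + [c·p·(1−p) − e·p]·Δt with Δt = 1.
t = 1: p = 0.58000 + (+0.24093) = 0.82093
t = 2: p = 0.82093 + (+0.07004) = 0.89098
t = 3: p = 0.89098 + (-0.00948) = 0.88150
t = 4: p = 0.88150 + (+0.00207) = 0.88357
t = 5: p = 0.88357 + (-0.00043) = 0.88314

0.883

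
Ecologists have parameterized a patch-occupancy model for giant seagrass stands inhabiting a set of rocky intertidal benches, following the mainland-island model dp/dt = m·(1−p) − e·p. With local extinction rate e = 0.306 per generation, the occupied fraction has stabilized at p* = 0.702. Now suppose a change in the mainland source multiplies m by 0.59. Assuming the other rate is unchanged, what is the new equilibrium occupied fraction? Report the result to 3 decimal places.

0.582

Balance m(1−p*) = e·p* gives m = e·p*/(1−p*) = 0.306×0.70200/0.29800 = 0.72085.
New p* = m/(m+e) = 0.42530/(0.42530+0.30600) = 0.58157.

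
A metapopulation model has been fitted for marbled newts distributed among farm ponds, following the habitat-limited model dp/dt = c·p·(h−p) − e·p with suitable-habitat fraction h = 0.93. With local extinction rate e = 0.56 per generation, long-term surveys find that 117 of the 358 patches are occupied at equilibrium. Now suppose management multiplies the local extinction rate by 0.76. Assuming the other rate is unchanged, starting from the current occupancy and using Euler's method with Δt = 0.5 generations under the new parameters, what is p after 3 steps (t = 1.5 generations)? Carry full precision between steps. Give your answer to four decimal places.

0.3863

Observed p* = 117/358 = 0.32682.
Balance c(h−p*) = e gives c = e/(0.93 − 0.32682) = 0.56/0.60318 = 0.92841.
Starting from p₀ = 0.32682; update p ← p + (dp/dt)·Δt with the new parameters.
p: 0.32682 → 0.34878  (Δp = +0.02196)
p: 0.34878 → 0.36866  (Δp = +0.01988)
p: 0.36866 → 0.38627  (Δp = +0.01761)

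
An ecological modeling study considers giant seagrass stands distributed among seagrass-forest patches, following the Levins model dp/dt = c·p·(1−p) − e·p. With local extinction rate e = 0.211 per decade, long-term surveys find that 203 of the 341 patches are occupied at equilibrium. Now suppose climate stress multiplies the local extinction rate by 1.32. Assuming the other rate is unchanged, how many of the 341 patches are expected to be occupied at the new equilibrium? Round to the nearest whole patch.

Observed p* = 203/341 = 0.59531.
Balance c(1−p*) = e gives c = e/(1 − 0.59531) = 0.211/0.40469 = 0.52139.
New p* = 1 − e/c = 1 − 0.27852/0.52139 = 0.46581.
Expected occupied = 341 × 0.46581 = 158.84 ≈ 159.

159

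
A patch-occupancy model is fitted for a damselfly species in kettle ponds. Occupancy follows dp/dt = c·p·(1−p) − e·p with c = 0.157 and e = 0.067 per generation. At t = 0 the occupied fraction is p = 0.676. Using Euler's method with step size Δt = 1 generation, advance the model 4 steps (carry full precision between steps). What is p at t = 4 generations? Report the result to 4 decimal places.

Update rule: p ← p + [c·p·(1−p) − e·p]·Δt with Δt = 1.
p: 0.67600 → 0.66509  (Δp = -0.01091)
p: 0.66509 → 0.65550  (Δp = -0.00959)
p: 0.65550 → 0.64704  (Δp = -0.00847)
p: 0.64704 → 0.63954  (Δp = -0.00750)

0.6395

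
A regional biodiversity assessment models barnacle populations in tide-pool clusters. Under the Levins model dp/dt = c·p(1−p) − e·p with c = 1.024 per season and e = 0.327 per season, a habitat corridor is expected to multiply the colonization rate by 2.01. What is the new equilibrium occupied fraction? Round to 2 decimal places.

Before: p* = 1 − 0.327/1.024 = 0.6807.
After the change, c = 2.05824, e = 0.327, so p* = 1 − 0.327/2.05824 = 0.8411.

0.84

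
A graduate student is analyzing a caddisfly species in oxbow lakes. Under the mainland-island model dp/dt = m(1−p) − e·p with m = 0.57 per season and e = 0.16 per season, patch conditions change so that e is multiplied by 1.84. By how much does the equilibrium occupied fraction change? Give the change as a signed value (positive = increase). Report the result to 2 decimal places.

-0.12

Before: p* = 0.57/(0.57+0.16) = 0.7808.
After: m = 0.57, e = 0.2944; p* = 0.57/0.8644 = 0.6594.
Δp* = 0.6594 − 0.7808 = -0.1214.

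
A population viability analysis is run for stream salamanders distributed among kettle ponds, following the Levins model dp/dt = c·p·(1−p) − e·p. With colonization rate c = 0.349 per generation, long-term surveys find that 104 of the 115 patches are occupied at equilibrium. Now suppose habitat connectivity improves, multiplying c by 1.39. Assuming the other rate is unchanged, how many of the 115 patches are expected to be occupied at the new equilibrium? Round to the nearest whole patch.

Observed p* = 104/115 = 0.90435.
Balance c(1−p*) = e gives e = 0.349×(1 − 0.90435) = 0.03338.
New p* = 1 − e/c = 1 − 0.03338/0.48511 = 0.93119.
Expected occupied = 115 × 0.93119 = 107.09 ≈ 107.

107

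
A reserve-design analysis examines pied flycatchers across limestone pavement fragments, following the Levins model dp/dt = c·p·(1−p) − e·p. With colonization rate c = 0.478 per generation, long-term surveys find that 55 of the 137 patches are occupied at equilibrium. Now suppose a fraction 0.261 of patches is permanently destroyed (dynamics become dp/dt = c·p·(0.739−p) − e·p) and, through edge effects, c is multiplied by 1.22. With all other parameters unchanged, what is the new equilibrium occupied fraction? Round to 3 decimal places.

Observed p* = 55/137 = 0.40146.
Balance c(1−p*) = e gives e = 0.478×(1 − 0.40146) = 0.28610.
New p* = 0.739 − e/c = 0.739 − 0.28610/0.58316 = 0.24840.

0.248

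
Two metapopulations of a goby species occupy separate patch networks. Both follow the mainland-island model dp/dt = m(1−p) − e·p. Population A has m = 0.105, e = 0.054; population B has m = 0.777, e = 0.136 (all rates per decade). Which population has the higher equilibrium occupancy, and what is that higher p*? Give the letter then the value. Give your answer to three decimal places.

A: p*_A = m/(m+e) = 0.105/0.1590 = 0.6604.
B: p*_B = 0.777/0.9130 = 0.8510.
B is higher at 0.8510.

B, 0.851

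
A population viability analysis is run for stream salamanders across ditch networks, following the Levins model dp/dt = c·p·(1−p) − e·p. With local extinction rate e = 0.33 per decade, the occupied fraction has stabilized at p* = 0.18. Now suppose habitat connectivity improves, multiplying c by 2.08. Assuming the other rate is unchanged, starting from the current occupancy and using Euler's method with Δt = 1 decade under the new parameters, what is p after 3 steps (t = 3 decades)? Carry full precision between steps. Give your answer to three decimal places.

Balance c(1−p*) = e gives c = e/(1 − 0.18000) = 0.33/0.82000 = 0.40244.
Starting from p₀ = 0.18000; update p ← p + (dp/dt)·Δt with the new parameters.
step 1: Δp = +0.06415, p = 0.24415
step 2: Δp = +0.07390, p = 0.31806
step 3: Δp = +0.07660, p = 0.39466

0.395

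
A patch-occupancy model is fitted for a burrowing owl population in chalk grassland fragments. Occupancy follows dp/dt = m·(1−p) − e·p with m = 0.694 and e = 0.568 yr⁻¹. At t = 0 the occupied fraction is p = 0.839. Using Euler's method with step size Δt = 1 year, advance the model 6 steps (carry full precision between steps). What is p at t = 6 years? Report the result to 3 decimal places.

0.550

Update rule: p ← p + [m·(1−p) − e·p]·Δt with Δt = 1.
t = 1: p = 0.83900 + (-0.36482) = 0.47418
t = 2: p = 0.47418 + (+0.09558) = 0.56976
t = 3: p = 0.56976 + (-0.02504) = 0.54472
t = 4: p = 0.54472 + (+0.00656) = 0.55128
t = 5: p = 0.55128 + (-0.00172) = 0.54956
t = 6: p = 0.54956 + (+0.00045) = 0.55001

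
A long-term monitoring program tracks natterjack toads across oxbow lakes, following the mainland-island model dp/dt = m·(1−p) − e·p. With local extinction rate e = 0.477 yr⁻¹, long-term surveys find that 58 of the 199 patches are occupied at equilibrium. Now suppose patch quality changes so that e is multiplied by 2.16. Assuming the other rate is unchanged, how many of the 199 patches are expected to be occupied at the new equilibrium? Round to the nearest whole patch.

Observed p* = 58/199 = 0.29146.
Balance m(1−p*) = e·p* gives m = e·p*/(1−p*) = 0.477×0.29146/0.70854 = 0.19622.
New p* = m/(m+e) = 0.19622/(0.19622+1.03032) = 0.15998.
Expected occupied = 199 × 0.15998 = 31.84 ≈ 32.

32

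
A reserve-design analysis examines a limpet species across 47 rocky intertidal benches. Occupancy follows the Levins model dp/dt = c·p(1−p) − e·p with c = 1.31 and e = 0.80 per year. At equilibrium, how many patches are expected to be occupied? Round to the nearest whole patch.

18

p* = 1 − e/c = 1 − 0.80/1.31 = 0.3893.
Expected occupied patches = N × p* = 47 × 0.3893 = 18.30 ≈ 18.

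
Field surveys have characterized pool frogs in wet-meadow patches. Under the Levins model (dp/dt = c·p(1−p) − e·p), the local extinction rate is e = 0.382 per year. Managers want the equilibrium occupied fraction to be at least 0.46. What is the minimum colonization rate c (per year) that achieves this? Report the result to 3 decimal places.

0.707

p* = 1 − e/c ≥ 0.46 requires e/c ≤ 0.5400, i.e. c ≥ e/0.5400.
c_min = 0.382/0.5400 = 0.7074.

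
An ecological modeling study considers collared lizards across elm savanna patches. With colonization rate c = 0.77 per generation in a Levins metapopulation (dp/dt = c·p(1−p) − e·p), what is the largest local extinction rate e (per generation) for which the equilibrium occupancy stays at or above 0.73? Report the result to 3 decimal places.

1 − e/c ≥ 0.73 ⇒ e ≤ c(1 − 0.73) = 0.77 × 0.2700.
e_max = 0.2079.

0.208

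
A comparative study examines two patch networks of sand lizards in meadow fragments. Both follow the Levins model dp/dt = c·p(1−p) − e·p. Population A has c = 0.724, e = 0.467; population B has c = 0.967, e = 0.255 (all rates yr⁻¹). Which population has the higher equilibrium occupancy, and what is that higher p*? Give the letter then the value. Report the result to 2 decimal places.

B, 0.74

A: p*_A = 1 − 0.467/0.724 = 0.3550.
B: p*_B = 1 − 0.255/0.967 = 0.7363.
B is higher at 0.7363.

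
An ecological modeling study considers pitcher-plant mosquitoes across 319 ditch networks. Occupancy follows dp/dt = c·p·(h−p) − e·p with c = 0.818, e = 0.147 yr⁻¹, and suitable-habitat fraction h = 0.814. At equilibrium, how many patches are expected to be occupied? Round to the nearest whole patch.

p* = h − e/c = 0.814 − 0.1797 = 0.6343.
Expected occupied patches = N × p* = 319 × 0.6343 = 202.34 ≈ 202.

202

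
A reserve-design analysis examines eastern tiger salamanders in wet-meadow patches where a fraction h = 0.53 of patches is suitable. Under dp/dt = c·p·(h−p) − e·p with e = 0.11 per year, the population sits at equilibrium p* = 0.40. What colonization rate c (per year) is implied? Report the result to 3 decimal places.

At equilibrium c(h−p*) = e, so c = e/(h−p*).
c = 0.11/(0.53 − 0.40) = 0.11/0.1300 = 0.8462.

0.846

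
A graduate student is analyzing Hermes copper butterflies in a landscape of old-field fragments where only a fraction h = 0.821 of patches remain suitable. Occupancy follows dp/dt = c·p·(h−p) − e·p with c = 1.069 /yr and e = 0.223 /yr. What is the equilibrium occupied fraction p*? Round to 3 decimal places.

0.612

Setting dp/dt = 0 and dividing by p* gives c·(h−p*) = e.
So p* = h − e/c = 0.821 − 0.223/1.069 = 0.821 − 0.2086 = 0.6124.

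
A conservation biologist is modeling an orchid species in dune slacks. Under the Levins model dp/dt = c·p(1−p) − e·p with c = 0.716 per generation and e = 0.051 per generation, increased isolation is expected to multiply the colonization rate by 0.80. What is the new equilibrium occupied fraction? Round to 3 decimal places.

0.911

Before: p* = 1 − 0.051/0.716 = 0.9288.
After the change, c = 0.5728, e = 0.051, so p* = 1 − 0.051/0.5728 = 0.9110.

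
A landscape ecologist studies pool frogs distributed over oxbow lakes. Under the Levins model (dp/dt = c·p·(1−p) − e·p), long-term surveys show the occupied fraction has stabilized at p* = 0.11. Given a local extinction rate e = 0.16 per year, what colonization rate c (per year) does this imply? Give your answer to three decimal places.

At equilibrium c(1−p*) = e, so c = e/(1−p*).
c = 0.16/(1 − 0.11) = 0.16/0.8900 = 0.1798.

0.180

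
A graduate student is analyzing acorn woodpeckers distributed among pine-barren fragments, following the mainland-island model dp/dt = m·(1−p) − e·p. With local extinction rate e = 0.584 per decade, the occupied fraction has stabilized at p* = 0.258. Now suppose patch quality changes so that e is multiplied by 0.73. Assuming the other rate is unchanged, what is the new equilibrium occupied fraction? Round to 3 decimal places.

Balance m(1−p*) = e·p* gives m = e·p*/(1−p*) = 0.584×0.25800/0.74200 = 0.20306.
New p* = m/(m+e) = 0.20306/(0.20306+0.42632) = 0.32263.

0.323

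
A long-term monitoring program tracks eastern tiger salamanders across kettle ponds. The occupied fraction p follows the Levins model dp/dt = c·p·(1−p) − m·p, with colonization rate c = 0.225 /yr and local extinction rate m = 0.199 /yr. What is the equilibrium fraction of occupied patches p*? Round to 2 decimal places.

At equilibrium, colonization balances extinction: c·p*·(1−p*) = m·p*.
So p* = 1 − m/c = 1 − 0.199/0.225 = 1 − 0.8844 = 0.1156.

0.12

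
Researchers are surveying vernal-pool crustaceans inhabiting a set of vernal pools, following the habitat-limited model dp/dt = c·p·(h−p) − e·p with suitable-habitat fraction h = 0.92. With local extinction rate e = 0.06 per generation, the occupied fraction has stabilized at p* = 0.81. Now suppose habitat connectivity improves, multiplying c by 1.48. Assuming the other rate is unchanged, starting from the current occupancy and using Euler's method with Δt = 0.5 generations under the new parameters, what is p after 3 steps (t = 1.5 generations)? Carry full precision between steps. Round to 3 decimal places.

0.835

Balance c(h−p*) = e gives c = e/(0.92 − 0.81000) = 0.06/0.11000 = 0.54545.
Starting from p₀ = 0.81000; update p ← p + (dp/dt)·Δt with the new parameters.
step 1: Δp = +0.01166, p = 0.82166
step 2: Δp = +0.00796, p = 0.82963
step 3: Δp = +0.00537, p = 0.83500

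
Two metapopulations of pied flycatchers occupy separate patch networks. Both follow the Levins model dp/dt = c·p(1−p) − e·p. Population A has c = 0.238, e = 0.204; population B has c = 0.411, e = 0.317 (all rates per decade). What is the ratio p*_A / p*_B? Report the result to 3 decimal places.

0.625

A: p*_A = 1 − 0.204/0.238 = 0.1429.
B: p*_B = 1 − 0.317/0.411 = 0.2287.
p*_A / p*_B = 0.1429/0.2287 = 0.6246.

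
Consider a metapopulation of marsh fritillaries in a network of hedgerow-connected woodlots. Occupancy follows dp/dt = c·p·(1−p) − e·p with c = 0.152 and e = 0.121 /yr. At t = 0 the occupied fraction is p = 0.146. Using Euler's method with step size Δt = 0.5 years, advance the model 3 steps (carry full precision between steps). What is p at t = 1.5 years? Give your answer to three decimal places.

Update rule: p ← p + [c·p·(1−p) − e·p]·Δt with Δt = 0.5.
  1  |  dp/dt·Δt = +0.000643  |  p_1 = 0.146643
  2  |  dp/dt·Δt = +0.000639  |  p_2 = 0.147282
  3  |  dp/dt·Δt = +0.000634  |  p_3 = 0.147916

0.148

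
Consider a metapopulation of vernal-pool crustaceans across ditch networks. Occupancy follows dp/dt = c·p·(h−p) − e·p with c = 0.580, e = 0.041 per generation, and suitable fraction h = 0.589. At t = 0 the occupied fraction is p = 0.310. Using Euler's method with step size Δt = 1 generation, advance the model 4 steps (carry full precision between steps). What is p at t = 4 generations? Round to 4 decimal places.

Update rule: p ← p + [c·p·(h−p) − e·p]·Δt with Δt = 1.
step 1: Δp = +0.03745, p = 0.34745
step 2: Δp = +0.03443, p = 0.38189
step 3: Δp = +0.03022, p = 0.41210
step 4: Δp = +0.02539, p = 0.43749

0.4375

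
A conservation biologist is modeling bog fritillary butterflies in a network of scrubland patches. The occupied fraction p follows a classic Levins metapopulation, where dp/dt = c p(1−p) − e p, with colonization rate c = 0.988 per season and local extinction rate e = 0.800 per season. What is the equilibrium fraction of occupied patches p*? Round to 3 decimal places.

0.190

Setting dp/dt = 0 and dividing through by p* gives c·(1−p*) = e.
So p* = 1 − e/c = 1 − 0.800/0.988 = 1 − 0.8097 = 0.1903.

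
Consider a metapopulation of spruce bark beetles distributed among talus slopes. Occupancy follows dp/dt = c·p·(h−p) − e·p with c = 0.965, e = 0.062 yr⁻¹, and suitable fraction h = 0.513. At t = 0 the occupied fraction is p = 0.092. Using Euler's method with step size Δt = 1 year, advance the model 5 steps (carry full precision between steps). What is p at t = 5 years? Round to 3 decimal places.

Update rule: p ← p + [c·p·(h−p) − e·p]·Δt with Δt = 1.
t = 1: p = 0.09200 + (+0.03167) = 0.12367
t = 2: p = 0.12367 + (+0.03880) = 0.16247
t = 3: p = 0.16247 + (+0.04488) = 0.20735
t = 4: p = 0.20735 + (+0.04830) = 0.25566
t = 5: p = 0.25566 + (+0.04764) = 0.30329

0.303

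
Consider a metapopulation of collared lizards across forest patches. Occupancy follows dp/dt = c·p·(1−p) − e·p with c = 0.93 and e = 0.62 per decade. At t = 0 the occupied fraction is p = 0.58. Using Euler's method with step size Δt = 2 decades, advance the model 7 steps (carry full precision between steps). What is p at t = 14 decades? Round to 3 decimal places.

0.333

Update rule: p ← p + [c·p·(1−p) − e·p]·Δt with Δt = 2.
step 1: Δp = -0.26610, p = 0.31390
step 2: Δp = +0.01135, p = 0.32524
step 3: Δp = +0.00489, p = 0.33014
step 4: Δp = +0.00196, p = 0.33210
step 5: Δp = +0.00076, p = 0.33286
step 6: Δp = +0.00029, p = 0.33315
step 7: Δp = +0.00011, p = 0.33327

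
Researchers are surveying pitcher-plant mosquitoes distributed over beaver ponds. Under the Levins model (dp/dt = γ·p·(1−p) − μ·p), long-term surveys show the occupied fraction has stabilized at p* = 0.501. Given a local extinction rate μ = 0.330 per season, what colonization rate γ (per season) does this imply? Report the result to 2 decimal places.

At equilibrium γ(1−p*) = μ, so γ = μ/(1−p*).
γ = 0.330/(1 − 0.501) = 0.330/0.4990 = 0.6613.

0.66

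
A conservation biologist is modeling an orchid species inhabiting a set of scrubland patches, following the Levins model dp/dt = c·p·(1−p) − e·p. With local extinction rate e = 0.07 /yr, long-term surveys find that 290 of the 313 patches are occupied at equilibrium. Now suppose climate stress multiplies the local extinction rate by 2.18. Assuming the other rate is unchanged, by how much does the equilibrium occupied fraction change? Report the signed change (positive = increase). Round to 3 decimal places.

Observed p* = 290/313 = 0.92652.
Balance c(1−p*) = e gives c = e/(1 − 0.92652) = 0.07/0.07348 = 0.95264.
New p* = 1 − e/c = 1 − 0.15260/0.95264 = 0.83981.
Δp* = 0.83981 − 0.92652 = -0.08671.

-0.087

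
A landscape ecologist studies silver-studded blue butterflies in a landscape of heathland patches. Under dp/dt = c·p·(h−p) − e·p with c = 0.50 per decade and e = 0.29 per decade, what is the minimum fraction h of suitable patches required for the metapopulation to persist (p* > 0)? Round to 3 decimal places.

p* = h − e/c is positive only when h > e/c.
h_min = e/c = 0.29/0.50 = 0.5800.

0.580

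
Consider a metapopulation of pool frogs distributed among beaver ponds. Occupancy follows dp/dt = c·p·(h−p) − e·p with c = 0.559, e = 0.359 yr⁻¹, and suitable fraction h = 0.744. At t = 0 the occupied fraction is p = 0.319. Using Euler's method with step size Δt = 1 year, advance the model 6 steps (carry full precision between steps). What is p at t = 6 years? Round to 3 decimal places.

0.190

Update rule: p ← p + [c·p·(h−p) − e·p]·Δt with Δt = 1.
  1  |  dp/dt·Δt = -0.038735  |  p_1 = 0.280265
  2  |  dp/dt·Δt = -0.027963  |  p_2 = 0.252303
  3  |  dp/dt·Δt = -0.021229  |  p_3 = 0.231074
  4  |  dp/dt·Δt = -0.016701  |  p_4 = 0.214373
  5  |  dp/dt·Δt = -0.013492  |  p_5 = 0.200881
  6  |  dp/dt·Δt = -0.011128  |  p_6 = 0.189753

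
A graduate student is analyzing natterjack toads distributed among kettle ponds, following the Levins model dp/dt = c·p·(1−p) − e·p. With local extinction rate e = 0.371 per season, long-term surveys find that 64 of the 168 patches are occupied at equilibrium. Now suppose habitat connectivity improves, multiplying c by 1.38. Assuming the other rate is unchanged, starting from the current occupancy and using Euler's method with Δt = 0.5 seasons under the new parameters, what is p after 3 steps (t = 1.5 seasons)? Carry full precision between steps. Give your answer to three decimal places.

0.453

Observed p* = 64/168 = 0.38095.
Balance c(1−p*) = e gives c = e/(1 − 0.38095) = 0.371/0.61905 = 0.59931.
Starting from p₀ = 0.38095; update p ← p + (dp/dt)·Δt with the new parameters.
t = 0.5: p = 0.38095 + (+0.02685) = 0.40781
t = 1: p = 0.40781 + (+0.02422) = 0.43202
t = 1.5: p = 0.43202 + (+0.02133) = 0.45335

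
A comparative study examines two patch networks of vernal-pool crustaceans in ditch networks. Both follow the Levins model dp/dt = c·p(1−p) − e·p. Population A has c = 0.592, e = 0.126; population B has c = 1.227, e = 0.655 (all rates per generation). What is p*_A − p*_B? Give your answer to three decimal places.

A: p*_A = 1 − 0.126/0.592 = 0.7872.
B: p*_B = 1 − 0.655/1.227 = 0.4662.
p*_A − p*_B = 0.7872 − 0.4662 = 0.3210.

0.321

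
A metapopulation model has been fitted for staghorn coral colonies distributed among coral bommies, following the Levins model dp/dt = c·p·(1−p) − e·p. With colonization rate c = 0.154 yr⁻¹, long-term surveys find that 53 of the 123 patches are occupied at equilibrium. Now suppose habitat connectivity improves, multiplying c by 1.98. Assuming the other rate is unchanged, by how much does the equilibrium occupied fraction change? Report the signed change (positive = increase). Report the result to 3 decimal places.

0.282

Observed p* = 53/123 = 0.43089.
Balance c(1−p*) = e gives e = 0.154×(1 − 0.43089) = 0.08764.
New p* = 1 − e/c = 1 − 0.08764/0.30492 = 0.71258.
Δp* = 0.71258 − 0.43089 = +0.28169.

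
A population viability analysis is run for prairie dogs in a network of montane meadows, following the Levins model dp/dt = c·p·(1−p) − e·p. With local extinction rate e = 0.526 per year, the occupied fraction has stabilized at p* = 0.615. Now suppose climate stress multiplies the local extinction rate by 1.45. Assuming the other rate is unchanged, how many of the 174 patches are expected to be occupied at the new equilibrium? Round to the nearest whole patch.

Balance c(1−p*) = e gives c = e/(1 − 0.61500) = 0.526/0.38500 = 1.36623.
New p* = 1 − e/c = 1 − 0.76270/1.36623 = 0.44175.
Expected occupied = 174 × 0.44175 = 76.86 ≈ 77.

77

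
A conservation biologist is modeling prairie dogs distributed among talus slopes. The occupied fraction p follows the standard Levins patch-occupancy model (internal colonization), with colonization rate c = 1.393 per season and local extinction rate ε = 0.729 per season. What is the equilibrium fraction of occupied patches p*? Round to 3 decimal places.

At equilibrium, colonization balances extinction: c·p*·(1−p*) = ε·p*.
So p* = 1 − ε/c = 1 − 0.729/1.393 = 1 − 0.5233 = 0.4767.

0.477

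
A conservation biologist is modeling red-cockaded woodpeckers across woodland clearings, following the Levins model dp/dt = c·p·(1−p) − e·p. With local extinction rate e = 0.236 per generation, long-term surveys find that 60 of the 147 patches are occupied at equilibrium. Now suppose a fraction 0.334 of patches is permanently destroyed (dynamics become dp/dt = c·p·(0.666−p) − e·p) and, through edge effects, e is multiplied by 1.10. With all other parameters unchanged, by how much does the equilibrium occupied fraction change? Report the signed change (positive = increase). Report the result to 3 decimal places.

-0.393

Observed p* = 60/147 = 0.40816.
Balance c(1−p*) = e gives c = e/(1 − 0.40816) = 0.236/0.59184 = 0.39876.
New p* = 0.666 − e/c = 0.666 − 0.25960/0.39876 = 0.01498.
Δp* = 0.01498 − 0.40816 = -0.39318.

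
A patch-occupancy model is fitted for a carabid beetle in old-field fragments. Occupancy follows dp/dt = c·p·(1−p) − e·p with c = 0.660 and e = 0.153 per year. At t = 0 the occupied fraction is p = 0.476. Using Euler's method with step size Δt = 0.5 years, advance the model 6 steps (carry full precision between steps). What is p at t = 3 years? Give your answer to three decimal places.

Update rule: p ← p + [c·p·(1−p) − e·p]·Δt with Δt = 0.5.
step 1: Δp = +0.04590, p = 0.52190
step 2: Δp = +0.04242, p = 0.56431
step 3: Δp = +0.03797, p = 0.60228
step 4: Δp = +0.03297, p = 0.63525
step 5: Δp = +0.02787, p = 0.66312
step 6: Δp = +0.02299, p = 0.68611

0.686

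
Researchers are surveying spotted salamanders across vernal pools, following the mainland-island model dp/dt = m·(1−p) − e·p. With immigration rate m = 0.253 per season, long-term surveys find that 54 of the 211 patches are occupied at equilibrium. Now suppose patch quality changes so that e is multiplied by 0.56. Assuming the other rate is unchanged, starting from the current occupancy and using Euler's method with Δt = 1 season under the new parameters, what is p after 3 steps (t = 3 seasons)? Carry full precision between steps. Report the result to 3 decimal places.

0.376

Observed p* = 54/211 = 0.25592.
Balance m(1−p*) = e·p* gives e = m(1−p*)/p* = 0.253×0.74408/0.25592 = 0.73557.
Starting from p₀ = 0.25592; update p ← p + (dp/dt)·Δt with the new parameters.
t = 1: p = 0.25592 + (+0.08283) = 0.33875
t = 2: p = 0.33875 + (+0.02775) = 0.36651
t = 3: p = 0.36651 + (+0.00930) = 0.37581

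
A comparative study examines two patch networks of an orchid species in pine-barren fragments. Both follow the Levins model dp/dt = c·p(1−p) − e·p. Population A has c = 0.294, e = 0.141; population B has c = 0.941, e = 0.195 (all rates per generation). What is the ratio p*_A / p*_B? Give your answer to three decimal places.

0.656

A: p*_A = 1 − 0.141/0.294 = 0.5204.
B: p*_B = 1 − 0.195/0.941 = 0.7928.
p*_A / p*_B = 0.5204/0.7928 = 0.6564.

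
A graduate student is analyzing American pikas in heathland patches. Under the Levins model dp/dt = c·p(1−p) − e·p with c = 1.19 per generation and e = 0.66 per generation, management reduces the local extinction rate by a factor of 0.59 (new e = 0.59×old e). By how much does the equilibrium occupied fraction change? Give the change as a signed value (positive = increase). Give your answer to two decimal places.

Before: p* = 1 − 0.66/1.19 = 0.4454.
After the change, c = 1.19, e = 0.3894, so p* = 1 − 0.3894/1.19 = 0.6728.
Δp* = 0.6728 − 0.4454 = +0.2274.

0.23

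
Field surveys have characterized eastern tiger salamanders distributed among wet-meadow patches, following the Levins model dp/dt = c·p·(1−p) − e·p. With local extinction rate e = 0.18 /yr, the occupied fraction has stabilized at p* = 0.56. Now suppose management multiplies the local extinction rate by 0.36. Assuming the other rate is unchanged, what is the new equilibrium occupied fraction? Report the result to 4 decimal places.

0.8416

Balance c(1−p*) = e gives c = e/(1 − 0.56000) = 0.18/0.44000 = 0.40909.
New p* = 1 − e/c = 1 − 0.06480/0.40909 = 0.84160.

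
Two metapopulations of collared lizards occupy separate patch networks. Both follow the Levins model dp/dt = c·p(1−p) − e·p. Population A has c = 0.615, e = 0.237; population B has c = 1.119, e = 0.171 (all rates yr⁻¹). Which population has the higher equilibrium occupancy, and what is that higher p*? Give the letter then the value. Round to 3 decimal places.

B, 0.847

A: p*_A = 1 − 0.237/0.615 = 0.6146.
B: p*_B = 1 − 0.171/1.119 = 0.8472.
B is higher at 0.8472.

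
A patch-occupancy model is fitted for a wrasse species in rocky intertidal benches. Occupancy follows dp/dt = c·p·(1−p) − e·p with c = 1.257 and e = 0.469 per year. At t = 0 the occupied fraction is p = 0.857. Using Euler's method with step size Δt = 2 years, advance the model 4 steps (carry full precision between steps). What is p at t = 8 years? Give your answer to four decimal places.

Update rule: p ← p + [c·p·(1−p) − e·p]·Δt with Δt = 2.
t = 2: p = 0.85700 + (-0.49577) = 0.36123
t = 4: p = 0.36123 + (+0.24125) = 0.60248
t = 6: p = 0.60248 + (+0.03697) = 0.63945
t = 8: p = 0.63945 + (-0.02019) = 0.61926

0.6193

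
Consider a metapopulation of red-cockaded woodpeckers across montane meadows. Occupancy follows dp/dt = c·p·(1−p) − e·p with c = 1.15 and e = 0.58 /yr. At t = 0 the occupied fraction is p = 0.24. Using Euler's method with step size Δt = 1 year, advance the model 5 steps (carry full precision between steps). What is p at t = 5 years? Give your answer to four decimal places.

Update rule: p ← p + [c·p·(1−p) − e·p]·Δt with Δt = 1.
step 1: Δp = +0.07056, p = 0.31056
step 2: Δp = +0.06610, p = 0.37666
step 3: Δp = +0.05154, p = 0.42821
step 4: Δp = +0.03321, p = 0.46142
step 5: Δp = +0.01817, p = 0.47958

0.4796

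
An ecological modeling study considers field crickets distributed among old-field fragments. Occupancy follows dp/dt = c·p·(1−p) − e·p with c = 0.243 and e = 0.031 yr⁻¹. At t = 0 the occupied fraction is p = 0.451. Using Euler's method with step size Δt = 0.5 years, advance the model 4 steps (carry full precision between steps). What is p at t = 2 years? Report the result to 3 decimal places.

0.542

Update rule: p ← p + [c·p·(1−p) − e·p]·Δt with Δt = 0.5.
step 1: Δp = +0.02309, p = 0.47409
step 2: Δp = +0.02295, p = 0.49704
step 3: Δp = +0.02267, p = 0.51971
step 4: Δp = +0.02227, p = 0.54198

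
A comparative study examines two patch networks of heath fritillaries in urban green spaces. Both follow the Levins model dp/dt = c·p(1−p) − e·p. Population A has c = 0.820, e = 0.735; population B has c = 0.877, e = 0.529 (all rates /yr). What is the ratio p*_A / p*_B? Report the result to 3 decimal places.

A: p*_A = 1 − 0.735/0.820 = 0.1037.
B: p*_B = 1 − 0.529/0.877 = 0.3968.
p*_A / p*_B = 0.1037/0.3968 = 0.2612.

0.261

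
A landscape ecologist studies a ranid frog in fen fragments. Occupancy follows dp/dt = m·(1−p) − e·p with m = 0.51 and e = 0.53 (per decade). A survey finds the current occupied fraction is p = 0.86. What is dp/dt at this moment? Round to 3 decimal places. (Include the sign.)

Colonization term: m·(1−p) = 0.51×0.1400 = 0.07140.
Extinction term: e·p = 0.45580.
dp/dt = 0.07140 − 0.45580 = -0.38440.

-0.384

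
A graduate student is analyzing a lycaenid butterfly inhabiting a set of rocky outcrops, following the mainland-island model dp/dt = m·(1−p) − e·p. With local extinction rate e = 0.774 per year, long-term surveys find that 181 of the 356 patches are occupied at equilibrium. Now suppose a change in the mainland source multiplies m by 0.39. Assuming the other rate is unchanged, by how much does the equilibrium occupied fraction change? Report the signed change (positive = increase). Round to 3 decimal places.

-0.221

Observed p* = 181/356 = 0.50843.
Balance m(1−p*) = e·p* gives m = e·p*/(1−p*) = 0.774×0.50843/0.49157 = 0.80055.
New p* = m/(m+e) = 0.31221/(0.31221+0.77400) = 0.28743.
Δp* = 0.28743 − 0.50843 = -0.22100.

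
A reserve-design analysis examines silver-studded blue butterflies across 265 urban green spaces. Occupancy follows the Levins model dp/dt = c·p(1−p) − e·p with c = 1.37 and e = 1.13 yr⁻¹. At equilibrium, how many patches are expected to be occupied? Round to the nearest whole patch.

p* = 1 − e/c = 1 − 1.13/1.37 = 0.1752.
Expected occupied patches = N × p* = 265 × 0.1752 = 46.42 ≈ 46.

46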